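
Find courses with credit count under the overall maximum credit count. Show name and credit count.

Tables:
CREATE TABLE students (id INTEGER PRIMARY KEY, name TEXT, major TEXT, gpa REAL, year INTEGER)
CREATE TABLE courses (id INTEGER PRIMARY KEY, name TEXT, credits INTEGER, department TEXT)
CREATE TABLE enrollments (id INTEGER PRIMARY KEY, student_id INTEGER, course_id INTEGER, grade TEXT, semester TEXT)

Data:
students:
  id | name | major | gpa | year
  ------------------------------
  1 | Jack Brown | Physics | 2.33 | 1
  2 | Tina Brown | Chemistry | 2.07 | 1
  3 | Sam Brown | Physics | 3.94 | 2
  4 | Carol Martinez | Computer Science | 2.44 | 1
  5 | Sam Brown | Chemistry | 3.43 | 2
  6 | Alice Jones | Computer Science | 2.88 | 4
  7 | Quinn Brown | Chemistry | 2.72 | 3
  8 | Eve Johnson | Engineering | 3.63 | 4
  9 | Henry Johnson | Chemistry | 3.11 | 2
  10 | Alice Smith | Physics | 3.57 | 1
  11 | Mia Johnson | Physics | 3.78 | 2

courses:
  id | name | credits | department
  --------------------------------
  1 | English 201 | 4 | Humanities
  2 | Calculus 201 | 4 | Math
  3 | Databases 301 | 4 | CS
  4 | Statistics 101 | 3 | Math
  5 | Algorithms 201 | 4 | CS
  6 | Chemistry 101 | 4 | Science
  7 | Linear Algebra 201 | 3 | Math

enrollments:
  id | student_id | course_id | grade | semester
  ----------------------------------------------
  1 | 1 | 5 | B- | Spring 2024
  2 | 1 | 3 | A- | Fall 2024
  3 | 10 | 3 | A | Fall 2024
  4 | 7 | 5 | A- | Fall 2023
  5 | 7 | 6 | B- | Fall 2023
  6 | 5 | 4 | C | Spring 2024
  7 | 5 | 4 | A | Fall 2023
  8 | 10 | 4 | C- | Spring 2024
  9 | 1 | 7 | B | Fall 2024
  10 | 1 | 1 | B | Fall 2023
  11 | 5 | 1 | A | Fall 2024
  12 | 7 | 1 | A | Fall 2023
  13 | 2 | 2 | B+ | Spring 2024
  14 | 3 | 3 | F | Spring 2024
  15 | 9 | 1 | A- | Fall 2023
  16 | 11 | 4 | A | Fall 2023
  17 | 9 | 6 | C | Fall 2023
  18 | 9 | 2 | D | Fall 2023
SELECT name, credits FROM courses WHERE credits < (SELECT MAX(credits) FROM courses)

Execution result:
name | credits
Statistics 101 | 3
Linear Algebra 201 | 3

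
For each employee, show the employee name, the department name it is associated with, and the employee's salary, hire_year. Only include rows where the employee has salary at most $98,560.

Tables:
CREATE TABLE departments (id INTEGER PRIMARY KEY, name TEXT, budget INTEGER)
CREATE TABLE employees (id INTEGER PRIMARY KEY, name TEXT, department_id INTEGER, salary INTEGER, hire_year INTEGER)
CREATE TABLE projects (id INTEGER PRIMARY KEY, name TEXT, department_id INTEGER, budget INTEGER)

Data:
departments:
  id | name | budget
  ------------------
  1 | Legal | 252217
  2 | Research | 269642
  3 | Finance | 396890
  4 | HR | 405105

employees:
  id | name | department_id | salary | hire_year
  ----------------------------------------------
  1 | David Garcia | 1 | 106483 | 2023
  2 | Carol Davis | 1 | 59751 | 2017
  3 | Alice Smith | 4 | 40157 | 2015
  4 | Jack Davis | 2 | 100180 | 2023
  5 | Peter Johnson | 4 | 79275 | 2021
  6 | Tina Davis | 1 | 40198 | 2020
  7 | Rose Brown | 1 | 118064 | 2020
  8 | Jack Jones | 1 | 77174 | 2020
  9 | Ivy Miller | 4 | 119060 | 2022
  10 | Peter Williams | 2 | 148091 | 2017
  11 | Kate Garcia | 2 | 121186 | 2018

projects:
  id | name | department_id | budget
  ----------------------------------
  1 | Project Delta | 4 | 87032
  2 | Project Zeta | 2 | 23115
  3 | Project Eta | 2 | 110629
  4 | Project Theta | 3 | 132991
SELECT c.name, p.name AS department, c.salary, c.hire_year FROM employees c JOIN departments p ON c.department_id = p.id WHERE c.salary <= 98560

Execution result:
name | department | salary | hire_year
Carol Davis | Legal | 59751 | 2017
Alice Smith | HR | 40157 | 2015
Peter Johnson | HR | 79275 | 2021
Tina Davis | Legal | 40198 | 2020
Jack Jones | Legal | 77174 | 2020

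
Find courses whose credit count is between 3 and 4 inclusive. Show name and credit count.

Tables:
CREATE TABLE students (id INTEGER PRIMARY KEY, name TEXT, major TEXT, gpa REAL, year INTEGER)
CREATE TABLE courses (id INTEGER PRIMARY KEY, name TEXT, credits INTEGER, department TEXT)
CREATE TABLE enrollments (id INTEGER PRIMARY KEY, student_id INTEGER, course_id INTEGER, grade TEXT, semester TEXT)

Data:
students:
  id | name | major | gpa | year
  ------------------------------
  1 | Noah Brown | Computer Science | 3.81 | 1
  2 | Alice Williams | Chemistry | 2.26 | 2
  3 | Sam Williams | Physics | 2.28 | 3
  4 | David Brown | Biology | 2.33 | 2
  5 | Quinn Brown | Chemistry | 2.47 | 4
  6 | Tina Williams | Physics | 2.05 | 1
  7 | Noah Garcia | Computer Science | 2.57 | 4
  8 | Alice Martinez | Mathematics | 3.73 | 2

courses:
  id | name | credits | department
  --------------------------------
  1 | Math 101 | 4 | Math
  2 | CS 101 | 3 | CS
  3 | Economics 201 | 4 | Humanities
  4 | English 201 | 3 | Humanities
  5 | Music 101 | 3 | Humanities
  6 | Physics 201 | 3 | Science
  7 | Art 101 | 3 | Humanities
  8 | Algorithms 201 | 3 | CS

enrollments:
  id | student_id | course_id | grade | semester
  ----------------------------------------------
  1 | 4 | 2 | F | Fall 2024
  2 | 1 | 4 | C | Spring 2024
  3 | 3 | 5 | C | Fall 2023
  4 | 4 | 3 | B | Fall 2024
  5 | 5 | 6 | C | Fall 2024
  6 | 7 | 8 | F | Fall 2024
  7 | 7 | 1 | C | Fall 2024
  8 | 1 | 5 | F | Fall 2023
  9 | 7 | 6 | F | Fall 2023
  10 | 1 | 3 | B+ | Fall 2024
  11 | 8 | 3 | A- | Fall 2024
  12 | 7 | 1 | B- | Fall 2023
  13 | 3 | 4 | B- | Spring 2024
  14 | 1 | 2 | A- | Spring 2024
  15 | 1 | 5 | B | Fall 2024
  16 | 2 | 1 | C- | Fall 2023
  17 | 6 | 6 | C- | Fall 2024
SELECT name, credits FROM courses WHERE credits BETWEEN 3 AND 4

Execution result:
name | credits
Math 101 | 4
CS 101 | 3
Economics 201 | 4
English 201 | 3
Music 101 | 3
Physics 201 | 3
Art 101 | 3
Algorithms 201 | 3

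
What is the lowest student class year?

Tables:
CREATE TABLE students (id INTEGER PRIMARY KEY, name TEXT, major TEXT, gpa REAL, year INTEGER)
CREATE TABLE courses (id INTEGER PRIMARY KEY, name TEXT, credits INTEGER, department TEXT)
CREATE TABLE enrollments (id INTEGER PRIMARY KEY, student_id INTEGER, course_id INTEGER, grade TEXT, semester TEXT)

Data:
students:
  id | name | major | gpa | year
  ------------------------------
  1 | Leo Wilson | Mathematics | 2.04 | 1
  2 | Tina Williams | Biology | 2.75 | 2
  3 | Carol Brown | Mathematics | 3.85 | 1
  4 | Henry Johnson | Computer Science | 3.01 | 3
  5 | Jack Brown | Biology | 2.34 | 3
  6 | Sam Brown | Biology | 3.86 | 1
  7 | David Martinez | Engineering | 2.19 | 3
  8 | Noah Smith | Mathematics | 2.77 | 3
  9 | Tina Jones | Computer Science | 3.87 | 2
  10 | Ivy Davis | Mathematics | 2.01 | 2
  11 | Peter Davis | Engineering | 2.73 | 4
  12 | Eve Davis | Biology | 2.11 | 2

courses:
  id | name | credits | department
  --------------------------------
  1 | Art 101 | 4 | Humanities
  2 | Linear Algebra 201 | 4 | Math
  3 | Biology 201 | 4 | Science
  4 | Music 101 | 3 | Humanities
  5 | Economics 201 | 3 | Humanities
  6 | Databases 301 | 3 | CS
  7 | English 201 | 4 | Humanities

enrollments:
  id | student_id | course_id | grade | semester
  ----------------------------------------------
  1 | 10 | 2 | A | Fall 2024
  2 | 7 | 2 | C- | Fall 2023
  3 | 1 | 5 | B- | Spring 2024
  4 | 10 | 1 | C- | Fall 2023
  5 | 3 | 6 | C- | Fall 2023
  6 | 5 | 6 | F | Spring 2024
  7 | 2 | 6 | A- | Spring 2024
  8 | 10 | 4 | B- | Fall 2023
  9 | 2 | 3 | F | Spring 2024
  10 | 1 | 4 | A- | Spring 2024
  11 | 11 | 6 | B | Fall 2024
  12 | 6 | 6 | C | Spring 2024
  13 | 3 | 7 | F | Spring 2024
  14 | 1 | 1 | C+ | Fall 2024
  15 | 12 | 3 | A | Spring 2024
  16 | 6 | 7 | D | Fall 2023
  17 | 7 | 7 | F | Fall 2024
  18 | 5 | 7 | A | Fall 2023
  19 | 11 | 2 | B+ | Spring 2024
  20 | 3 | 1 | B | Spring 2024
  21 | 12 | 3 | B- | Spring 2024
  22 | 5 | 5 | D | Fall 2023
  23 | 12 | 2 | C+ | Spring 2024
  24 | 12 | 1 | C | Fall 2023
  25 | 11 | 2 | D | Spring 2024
SELECT MIN(year) FROM students

Execution result:
1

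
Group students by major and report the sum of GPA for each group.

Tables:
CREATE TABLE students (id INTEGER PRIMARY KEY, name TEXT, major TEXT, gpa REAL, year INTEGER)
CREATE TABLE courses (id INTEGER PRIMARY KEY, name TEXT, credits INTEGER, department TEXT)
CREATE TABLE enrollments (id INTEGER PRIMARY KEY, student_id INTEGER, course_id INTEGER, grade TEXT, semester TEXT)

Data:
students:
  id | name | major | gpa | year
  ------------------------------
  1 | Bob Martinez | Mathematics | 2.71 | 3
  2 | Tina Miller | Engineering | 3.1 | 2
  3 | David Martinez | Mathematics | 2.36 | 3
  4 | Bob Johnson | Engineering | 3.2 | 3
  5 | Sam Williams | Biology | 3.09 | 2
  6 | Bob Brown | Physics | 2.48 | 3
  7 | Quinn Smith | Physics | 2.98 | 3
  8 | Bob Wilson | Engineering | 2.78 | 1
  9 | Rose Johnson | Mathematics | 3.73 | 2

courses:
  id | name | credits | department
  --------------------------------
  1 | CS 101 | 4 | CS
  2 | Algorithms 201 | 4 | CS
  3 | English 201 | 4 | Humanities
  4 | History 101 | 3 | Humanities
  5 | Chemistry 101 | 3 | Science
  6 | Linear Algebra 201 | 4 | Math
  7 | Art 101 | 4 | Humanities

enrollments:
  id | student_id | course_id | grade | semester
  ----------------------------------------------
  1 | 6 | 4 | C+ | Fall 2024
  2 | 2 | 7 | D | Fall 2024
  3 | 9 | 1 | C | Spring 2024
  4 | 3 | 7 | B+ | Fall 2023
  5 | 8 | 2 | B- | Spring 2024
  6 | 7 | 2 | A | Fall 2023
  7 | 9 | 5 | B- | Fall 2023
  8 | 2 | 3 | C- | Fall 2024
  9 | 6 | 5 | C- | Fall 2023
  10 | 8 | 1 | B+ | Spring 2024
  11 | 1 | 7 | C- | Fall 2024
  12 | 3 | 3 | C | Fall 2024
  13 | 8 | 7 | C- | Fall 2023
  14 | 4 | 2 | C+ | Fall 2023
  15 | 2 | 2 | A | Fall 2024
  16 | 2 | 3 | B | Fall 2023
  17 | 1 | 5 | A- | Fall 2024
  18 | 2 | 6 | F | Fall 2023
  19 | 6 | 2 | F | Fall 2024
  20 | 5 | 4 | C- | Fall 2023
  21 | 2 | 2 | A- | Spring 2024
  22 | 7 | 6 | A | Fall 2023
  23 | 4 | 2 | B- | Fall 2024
SELECT major, SUM(gpa) AS sum_gpa FROM students GROUP BY major

Execution result:
major | sum_gpa
Biology | 3.09
Engineering | 9.08
Mathematics | 8.80
Physics | 5.46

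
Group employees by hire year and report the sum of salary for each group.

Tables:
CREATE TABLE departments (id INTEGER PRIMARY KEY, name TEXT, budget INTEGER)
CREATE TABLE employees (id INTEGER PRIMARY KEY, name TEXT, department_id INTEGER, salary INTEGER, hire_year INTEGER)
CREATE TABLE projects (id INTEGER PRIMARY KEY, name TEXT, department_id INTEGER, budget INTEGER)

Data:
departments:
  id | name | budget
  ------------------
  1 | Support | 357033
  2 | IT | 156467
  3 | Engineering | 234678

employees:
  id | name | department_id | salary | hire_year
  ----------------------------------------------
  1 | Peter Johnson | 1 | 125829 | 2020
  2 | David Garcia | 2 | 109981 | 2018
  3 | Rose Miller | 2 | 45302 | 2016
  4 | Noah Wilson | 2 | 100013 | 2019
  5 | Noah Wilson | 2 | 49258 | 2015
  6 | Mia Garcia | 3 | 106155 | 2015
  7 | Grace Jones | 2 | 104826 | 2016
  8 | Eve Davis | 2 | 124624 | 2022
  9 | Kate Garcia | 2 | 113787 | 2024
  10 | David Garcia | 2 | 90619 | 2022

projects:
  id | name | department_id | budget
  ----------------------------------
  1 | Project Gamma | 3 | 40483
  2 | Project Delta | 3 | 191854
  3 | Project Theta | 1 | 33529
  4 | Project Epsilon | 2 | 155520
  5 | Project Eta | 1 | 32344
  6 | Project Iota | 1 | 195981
SELECT hire_year, SUM(salary) AS sum_salary FROM employees GROUP BY hire_year

Execution result:
hire_year | sum_salary
2015 | 155413
2016 | 150128
2018 | 109981
2019 | 100013
2020 | 125829
2022 | 215243
2024 | 113787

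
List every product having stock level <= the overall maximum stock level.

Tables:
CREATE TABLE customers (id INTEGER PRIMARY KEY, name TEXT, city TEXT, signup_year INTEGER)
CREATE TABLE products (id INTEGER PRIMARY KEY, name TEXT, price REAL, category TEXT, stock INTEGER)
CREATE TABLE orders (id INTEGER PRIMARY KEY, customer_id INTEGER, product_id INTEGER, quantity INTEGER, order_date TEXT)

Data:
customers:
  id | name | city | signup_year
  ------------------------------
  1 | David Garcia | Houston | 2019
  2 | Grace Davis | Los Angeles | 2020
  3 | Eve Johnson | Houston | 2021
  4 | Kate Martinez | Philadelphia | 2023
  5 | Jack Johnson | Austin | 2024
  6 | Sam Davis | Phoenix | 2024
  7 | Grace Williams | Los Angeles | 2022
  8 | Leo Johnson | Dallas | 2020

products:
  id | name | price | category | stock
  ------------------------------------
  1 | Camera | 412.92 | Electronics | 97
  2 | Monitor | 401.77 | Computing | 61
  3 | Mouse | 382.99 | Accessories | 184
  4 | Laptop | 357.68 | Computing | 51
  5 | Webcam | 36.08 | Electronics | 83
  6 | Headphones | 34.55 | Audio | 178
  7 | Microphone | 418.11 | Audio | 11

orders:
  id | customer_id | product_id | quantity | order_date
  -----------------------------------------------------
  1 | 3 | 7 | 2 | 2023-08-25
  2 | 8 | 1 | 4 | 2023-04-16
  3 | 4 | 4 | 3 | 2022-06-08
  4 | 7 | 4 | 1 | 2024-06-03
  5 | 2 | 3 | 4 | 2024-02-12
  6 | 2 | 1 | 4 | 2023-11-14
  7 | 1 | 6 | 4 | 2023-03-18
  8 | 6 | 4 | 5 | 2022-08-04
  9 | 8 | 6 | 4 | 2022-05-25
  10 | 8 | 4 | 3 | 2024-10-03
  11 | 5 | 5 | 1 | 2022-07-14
SELECT name, stock FROM products WHERE stock <= (SELECT MAX(stock) FROM products)

Execution result:
name | stock
Camera | 97
Monitor | 61
Mouse | 184
Laptop | 51
Webcam | 83
Headphones | 178
Microphone | 11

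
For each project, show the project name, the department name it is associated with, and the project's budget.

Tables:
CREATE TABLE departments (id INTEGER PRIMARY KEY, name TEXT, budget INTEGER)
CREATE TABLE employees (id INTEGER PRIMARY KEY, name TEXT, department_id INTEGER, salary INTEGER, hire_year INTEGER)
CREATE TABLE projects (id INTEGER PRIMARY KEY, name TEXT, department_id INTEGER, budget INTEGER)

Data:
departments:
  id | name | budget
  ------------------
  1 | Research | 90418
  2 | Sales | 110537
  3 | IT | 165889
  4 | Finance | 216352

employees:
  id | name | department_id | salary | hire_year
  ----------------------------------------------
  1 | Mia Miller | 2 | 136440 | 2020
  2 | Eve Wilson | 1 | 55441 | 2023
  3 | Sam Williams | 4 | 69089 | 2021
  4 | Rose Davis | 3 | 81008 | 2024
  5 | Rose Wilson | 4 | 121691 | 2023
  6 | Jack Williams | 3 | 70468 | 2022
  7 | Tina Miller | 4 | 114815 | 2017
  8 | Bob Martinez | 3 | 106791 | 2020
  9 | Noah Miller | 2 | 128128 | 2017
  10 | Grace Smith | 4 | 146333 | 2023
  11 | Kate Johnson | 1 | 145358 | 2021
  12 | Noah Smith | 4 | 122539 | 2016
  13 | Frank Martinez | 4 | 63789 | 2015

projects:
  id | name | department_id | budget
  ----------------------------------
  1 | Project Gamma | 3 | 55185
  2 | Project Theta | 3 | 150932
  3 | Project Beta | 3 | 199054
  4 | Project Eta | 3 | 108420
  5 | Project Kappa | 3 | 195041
SELECT c.name, p.name AS department, c.budget FROM projects c JOIN departments p ON c.department_id = p.id

Execution result:
name | department | budget
Project Gamma | IT | 55185
Project Theta | IT | 150932
Project Beta | IT | 199054
Project Eta | IT | 108420
Project Kappa | IT | 195041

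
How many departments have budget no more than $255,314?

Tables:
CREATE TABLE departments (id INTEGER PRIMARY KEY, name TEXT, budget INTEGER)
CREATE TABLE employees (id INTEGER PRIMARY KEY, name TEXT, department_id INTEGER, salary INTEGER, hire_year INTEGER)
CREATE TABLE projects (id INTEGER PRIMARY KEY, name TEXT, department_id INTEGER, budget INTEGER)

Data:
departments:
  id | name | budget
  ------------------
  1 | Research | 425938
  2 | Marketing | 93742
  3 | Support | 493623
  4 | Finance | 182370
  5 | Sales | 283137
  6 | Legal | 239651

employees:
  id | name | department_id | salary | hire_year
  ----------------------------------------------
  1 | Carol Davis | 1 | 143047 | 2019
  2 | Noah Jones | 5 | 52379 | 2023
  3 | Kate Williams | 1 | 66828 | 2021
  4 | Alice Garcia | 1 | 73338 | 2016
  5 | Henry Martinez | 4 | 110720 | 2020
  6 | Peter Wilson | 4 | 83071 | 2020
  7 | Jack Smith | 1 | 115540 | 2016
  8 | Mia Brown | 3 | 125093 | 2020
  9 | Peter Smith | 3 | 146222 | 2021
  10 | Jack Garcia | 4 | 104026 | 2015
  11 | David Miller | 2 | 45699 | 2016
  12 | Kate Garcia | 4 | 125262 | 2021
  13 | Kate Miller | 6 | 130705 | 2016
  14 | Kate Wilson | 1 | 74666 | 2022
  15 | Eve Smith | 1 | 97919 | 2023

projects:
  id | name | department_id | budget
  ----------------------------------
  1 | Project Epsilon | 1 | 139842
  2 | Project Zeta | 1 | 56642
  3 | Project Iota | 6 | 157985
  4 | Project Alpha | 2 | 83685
SELECT COUNT(*) FROM departments WHERE budget <= 255314

Execution result:
3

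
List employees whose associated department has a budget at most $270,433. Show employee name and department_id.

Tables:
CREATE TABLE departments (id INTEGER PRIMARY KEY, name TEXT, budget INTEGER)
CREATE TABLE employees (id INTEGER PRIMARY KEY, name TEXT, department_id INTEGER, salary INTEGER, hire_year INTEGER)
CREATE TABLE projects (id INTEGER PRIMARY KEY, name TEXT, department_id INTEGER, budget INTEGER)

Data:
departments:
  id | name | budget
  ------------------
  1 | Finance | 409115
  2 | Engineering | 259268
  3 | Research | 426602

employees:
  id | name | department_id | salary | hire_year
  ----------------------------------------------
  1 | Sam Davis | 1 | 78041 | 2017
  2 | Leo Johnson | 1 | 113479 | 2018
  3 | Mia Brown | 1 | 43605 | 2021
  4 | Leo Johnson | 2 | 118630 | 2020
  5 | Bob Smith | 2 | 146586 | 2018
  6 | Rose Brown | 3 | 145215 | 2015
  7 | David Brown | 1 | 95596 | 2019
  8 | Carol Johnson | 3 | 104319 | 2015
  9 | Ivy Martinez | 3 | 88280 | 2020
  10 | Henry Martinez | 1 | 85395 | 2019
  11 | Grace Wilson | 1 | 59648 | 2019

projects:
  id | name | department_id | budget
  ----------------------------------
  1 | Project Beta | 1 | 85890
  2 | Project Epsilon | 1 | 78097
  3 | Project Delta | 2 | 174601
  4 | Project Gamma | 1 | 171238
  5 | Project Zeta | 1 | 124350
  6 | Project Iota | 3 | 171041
SELECT name, department_id FROM employees WHERE department_id IN (SELECT id FROM departments WHERE budget <= 270433)

Execution result:
name | department_id
Leo Johnson | 2
Bob Smith | 2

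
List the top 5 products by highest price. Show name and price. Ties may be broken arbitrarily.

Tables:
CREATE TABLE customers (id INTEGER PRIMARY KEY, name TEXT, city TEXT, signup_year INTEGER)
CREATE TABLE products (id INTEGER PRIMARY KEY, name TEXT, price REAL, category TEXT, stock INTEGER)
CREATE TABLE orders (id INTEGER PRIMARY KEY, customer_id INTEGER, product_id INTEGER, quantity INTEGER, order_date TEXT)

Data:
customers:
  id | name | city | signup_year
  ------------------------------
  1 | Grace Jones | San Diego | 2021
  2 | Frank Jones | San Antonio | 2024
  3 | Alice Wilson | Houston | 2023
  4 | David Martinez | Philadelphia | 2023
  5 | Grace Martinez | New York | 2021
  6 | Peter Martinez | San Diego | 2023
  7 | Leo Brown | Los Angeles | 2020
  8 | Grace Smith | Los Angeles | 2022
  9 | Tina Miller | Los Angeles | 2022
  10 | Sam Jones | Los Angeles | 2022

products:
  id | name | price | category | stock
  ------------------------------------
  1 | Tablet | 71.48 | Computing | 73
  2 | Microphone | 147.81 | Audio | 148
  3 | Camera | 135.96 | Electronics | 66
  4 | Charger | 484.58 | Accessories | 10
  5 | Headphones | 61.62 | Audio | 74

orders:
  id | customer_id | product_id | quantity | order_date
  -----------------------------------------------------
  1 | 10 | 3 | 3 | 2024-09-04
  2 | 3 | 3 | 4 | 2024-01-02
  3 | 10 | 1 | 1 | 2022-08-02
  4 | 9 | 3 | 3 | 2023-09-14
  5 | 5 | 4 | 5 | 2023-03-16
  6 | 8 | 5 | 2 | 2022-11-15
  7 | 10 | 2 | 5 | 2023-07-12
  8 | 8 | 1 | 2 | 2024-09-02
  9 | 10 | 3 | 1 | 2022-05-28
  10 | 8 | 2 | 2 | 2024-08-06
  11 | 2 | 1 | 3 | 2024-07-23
SELECT name, price FROM products ORDER BY price DESC LIMIT 5

Execution result:
name | price
Charger | 484.58
Microphone | 147.81
Camera | 135.96
Tablet | 71.48
Headphones | 61.62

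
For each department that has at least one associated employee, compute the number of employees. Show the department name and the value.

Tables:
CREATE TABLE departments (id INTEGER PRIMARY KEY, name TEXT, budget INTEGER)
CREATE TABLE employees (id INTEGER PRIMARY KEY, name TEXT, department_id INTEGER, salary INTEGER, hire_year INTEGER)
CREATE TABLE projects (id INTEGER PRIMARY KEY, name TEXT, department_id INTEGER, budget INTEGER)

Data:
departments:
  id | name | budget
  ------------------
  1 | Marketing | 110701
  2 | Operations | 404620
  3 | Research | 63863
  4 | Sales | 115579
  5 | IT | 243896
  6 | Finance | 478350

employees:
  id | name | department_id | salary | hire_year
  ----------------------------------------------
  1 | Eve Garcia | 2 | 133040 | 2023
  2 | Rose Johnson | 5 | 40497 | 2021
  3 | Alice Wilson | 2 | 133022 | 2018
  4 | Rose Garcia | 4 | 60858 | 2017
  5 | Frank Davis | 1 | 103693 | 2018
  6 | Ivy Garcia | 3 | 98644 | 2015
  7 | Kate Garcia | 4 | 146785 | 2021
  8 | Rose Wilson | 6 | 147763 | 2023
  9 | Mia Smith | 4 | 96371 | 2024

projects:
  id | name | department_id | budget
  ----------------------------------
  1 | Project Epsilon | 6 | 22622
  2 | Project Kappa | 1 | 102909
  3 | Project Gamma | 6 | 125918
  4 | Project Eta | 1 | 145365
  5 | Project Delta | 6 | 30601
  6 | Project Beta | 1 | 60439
SELECT p.name, COUNT(*) AS n FROM employees c JOIN departments p ON c.department_id = p.id GROUP BY p.id, p.name

Execution result:
name | n
Marketing | 1
Operations | 2
Research | 1
Sales | 3
IT | 1
Finance | 1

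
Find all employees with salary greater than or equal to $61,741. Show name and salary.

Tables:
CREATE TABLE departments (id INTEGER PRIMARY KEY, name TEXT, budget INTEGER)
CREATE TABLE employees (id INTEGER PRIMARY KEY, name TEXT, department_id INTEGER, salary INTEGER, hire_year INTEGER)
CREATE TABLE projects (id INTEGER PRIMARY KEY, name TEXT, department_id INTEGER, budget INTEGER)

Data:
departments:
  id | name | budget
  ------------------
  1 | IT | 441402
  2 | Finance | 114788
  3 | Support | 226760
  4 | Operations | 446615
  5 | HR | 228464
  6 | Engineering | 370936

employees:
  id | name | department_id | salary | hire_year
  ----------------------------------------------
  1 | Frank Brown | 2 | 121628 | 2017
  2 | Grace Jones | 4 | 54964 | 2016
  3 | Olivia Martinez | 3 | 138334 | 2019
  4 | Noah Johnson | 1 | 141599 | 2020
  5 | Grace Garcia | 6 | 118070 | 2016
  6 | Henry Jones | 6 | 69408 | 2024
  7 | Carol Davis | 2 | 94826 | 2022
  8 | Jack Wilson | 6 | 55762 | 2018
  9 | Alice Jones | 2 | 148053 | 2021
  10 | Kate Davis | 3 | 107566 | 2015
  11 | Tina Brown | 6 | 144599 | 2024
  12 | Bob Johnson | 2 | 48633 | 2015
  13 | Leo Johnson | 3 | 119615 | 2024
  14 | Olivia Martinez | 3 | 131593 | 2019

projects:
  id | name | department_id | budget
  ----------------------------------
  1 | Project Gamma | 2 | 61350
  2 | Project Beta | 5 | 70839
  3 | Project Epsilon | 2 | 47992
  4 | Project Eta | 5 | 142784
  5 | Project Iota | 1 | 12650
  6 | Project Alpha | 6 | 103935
SELECT name, salary FROM employees WHERE salary >= 61741

Execution result:
name | salary
Frank Brown | 121628
Olivia Martinez | 138334
Noah Johnson | 141599
Grace Garcia | 118070
Henry Jones | 69408
Carol Davis | 94826
Alice Jones | 148053
Kate Davis | 107566
Tina Brown | 144599
Leo Johnson | 119615
Olivia Martinez | 131593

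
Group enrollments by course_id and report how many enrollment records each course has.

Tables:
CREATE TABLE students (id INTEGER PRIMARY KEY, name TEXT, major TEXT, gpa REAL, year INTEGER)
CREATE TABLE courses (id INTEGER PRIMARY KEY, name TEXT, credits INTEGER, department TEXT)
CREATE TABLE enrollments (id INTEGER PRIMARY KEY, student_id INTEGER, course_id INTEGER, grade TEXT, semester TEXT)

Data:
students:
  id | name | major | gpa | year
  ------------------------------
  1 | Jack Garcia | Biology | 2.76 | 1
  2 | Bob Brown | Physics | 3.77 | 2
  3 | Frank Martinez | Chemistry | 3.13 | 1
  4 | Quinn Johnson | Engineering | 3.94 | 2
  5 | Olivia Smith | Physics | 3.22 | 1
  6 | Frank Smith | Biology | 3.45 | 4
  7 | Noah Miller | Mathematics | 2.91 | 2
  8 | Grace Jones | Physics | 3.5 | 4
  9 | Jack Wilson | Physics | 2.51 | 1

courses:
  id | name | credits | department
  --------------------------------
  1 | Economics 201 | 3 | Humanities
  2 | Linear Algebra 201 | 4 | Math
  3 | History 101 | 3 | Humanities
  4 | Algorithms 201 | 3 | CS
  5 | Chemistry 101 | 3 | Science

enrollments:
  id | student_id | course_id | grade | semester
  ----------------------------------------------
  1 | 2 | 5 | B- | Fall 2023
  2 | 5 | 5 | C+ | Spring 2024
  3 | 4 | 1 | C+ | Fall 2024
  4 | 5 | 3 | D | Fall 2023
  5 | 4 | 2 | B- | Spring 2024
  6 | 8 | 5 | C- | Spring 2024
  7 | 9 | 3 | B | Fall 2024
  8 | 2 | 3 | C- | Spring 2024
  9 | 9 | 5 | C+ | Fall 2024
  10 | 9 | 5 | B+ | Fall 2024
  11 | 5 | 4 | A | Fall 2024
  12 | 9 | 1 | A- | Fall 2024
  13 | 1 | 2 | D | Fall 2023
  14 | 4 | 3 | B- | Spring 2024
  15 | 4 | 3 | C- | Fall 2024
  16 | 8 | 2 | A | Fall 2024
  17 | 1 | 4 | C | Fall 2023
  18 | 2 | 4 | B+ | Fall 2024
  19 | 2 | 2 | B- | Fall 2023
SELECT course_id, COUNT(*) AS enrollment_count FROM enrollments GROUP BY course_id

Execution result:
course_id | enrollment_count
1 | 2
2 | 4
3 | 5
4 | 3
5 | 5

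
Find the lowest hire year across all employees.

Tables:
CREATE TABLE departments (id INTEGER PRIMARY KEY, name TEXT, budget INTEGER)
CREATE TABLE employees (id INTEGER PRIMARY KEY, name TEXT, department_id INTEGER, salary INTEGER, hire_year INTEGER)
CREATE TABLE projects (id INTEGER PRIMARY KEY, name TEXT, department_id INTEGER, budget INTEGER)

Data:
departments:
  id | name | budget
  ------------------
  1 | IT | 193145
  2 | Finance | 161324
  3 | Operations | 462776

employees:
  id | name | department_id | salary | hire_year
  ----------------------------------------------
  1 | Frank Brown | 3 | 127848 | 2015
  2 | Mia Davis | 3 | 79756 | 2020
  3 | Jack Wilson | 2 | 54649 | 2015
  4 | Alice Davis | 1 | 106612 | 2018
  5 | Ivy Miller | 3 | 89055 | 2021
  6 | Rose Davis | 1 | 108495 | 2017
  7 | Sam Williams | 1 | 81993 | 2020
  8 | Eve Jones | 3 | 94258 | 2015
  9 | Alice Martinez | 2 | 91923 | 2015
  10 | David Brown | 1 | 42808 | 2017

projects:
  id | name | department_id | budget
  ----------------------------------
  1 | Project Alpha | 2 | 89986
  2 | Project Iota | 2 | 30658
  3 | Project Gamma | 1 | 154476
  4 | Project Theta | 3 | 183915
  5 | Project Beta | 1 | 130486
SELECT MIN(hire_year) FROM employees

Execution result:
2015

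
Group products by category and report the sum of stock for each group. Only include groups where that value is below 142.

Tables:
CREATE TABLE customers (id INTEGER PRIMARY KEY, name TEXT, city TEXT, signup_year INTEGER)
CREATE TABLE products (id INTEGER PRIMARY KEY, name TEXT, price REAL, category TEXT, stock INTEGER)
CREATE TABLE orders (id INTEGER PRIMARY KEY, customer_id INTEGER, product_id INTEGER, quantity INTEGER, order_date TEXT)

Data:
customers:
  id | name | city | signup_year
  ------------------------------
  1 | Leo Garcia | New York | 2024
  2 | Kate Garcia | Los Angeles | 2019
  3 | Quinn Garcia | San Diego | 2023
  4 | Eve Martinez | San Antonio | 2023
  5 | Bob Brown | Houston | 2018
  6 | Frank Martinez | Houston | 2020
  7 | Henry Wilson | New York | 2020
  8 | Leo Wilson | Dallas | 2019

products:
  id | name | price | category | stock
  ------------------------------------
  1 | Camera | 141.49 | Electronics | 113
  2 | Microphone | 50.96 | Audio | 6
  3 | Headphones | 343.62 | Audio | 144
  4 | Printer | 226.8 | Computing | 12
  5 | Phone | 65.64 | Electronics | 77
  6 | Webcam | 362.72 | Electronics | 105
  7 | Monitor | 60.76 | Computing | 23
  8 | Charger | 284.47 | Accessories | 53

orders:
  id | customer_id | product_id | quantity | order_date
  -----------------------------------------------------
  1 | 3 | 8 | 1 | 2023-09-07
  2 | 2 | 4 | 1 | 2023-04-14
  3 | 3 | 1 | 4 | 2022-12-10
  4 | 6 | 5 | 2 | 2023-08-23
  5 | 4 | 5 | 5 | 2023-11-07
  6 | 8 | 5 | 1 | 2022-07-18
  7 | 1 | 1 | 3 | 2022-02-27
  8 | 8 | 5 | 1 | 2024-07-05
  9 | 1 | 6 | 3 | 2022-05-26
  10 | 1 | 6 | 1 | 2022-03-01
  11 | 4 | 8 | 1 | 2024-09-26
SELECT category, SUM(stock) AS sum_stock FROM products GROUP BY category HAVING SUM(stock) < 142

Execution result:
category | sum_stock
Accessories | 53
Computing | 35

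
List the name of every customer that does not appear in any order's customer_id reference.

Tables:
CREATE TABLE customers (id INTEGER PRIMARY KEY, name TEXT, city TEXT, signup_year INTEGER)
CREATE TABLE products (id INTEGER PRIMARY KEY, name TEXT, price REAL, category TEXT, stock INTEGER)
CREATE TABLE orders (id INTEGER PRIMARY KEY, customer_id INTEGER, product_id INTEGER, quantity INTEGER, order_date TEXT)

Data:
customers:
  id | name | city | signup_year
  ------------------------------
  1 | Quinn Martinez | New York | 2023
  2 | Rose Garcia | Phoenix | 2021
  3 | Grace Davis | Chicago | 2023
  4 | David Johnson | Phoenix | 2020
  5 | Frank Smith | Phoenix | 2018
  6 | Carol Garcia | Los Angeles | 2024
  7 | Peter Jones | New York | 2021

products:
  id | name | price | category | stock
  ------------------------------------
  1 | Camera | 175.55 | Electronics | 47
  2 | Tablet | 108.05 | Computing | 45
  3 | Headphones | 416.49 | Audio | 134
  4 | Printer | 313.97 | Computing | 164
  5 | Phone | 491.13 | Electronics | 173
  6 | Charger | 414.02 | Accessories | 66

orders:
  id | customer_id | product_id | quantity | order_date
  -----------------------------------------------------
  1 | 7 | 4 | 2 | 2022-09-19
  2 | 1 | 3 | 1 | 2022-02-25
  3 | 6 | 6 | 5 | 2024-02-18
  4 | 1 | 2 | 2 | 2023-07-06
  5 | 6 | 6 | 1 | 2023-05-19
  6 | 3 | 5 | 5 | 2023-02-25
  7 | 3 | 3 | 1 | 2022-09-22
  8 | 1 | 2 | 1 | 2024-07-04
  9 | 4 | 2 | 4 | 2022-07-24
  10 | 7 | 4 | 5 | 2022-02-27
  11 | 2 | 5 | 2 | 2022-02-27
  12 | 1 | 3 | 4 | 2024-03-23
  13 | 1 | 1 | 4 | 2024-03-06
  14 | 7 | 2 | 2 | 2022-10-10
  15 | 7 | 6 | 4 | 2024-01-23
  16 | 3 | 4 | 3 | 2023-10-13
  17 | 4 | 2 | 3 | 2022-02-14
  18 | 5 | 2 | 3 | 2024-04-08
SELECT p.name FROM customers p LEFT JOIN orders c ON c.customer_id = p.id WHERE c.id IS NULL

Execution result:
(no rows)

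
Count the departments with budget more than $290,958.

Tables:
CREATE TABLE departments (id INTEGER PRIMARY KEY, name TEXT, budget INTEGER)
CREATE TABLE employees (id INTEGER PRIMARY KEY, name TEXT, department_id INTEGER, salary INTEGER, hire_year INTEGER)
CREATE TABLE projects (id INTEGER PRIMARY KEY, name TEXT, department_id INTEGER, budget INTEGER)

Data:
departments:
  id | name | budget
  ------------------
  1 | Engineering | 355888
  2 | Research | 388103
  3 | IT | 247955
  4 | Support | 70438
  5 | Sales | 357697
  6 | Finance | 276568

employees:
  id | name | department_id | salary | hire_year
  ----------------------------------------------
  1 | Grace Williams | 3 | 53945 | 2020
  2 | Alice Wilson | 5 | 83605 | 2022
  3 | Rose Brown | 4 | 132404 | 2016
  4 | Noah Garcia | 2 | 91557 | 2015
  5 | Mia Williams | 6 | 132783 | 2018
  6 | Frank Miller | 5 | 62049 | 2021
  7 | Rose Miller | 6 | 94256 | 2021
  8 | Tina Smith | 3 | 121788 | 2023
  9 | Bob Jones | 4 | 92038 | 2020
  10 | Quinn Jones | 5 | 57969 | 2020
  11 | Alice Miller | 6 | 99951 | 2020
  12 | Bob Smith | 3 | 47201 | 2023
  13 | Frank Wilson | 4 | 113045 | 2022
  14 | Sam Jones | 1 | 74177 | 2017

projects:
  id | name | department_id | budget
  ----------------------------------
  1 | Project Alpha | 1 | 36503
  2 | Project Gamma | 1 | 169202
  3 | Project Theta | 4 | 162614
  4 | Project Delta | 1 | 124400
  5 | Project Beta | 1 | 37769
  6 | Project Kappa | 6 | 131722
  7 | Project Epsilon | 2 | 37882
SELECT COUNT(*) FROM departments WHERE budget > 290958

Execution result:
3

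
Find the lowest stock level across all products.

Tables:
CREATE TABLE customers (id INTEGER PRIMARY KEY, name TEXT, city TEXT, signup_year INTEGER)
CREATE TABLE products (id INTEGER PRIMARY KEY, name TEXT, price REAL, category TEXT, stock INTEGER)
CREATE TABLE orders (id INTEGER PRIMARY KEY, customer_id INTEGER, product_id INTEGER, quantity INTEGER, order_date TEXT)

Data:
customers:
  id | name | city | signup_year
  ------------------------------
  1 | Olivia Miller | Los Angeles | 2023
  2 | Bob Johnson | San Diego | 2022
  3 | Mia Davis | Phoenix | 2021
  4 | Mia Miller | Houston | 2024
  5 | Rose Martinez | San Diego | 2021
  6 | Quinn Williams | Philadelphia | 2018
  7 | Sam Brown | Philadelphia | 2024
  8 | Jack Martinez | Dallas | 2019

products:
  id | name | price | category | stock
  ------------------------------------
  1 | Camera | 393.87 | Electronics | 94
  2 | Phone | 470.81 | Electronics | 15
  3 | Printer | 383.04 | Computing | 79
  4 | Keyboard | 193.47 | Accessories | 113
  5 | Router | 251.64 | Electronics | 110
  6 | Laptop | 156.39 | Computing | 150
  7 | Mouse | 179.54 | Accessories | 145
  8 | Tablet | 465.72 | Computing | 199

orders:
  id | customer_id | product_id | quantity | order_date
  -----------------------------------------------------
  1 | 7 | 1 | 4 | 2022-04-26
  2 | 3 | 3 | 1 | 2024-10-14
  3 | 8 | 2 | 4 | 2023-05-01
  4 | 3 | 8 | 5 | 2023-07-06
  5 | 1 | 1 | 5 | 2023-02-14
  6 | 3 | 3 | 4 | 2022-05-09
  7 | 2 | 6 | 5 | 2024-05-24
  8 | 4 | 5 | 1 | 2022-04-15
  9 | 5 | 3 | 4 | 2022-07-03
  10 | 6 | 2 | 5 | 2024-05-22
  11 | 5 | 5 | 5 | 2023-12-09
SELECT MIN(stock) FROM products

Execution result:
15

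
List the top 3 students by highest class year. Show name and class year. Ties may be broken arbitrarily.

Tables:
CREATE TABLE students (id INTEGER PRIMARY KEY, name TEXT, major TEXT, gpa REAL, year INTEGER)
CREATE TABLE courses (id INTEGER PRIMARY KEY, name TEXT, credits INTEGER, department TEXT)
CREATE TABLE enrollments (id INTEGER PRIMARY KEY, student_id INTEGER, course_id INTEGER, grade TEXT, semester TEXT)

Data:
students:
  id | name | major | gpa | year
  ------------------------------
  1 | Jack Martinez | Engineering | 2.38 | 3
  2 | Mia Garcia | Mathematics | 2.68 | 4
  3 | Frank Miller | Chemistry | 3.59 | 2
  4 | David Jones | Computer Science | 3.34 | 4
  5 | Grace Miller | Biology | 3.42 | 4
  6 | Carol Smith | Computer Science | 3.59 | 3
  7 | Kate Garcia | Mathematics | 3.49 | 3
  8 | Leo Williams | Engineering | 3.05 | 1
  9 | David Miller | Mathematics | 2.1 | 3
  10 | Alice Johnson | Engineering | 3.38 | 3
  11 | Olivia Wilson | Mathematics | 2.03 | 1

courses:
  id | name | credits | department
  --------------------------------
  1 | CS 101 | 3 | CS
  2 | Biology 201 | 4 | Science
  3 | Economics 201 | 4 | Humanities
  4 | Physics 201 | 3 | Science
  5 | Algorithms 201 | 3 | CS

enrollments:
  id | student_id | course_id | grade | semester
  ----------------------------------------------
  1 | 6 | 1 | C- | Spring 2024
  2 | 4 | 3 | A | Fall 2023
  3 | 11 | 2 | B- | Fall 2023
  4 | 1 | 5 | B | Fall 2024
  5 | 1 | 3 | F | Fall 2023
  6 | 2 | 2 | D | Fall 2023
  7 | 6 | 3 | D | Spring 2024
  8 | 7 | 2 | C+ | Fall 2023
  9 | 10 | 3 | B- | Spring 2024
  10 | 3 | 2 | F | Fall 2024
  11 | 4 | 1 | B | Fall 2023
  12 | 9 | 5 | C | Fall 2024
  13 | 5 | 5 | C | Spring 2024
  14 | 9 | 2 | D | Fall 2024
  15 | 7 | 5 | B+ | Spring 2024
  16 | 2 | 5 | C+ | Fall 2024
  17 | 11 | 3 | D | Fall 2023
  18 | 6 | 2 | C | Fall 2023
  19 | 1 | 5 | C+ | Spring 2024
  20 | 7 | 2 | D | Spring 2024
SELECT name, year FROM students ORDER BY year DESC LIMIT 3

Execution result:
name | year
Mia Garcia | 4
David Jones | 4
Grace Miller | 4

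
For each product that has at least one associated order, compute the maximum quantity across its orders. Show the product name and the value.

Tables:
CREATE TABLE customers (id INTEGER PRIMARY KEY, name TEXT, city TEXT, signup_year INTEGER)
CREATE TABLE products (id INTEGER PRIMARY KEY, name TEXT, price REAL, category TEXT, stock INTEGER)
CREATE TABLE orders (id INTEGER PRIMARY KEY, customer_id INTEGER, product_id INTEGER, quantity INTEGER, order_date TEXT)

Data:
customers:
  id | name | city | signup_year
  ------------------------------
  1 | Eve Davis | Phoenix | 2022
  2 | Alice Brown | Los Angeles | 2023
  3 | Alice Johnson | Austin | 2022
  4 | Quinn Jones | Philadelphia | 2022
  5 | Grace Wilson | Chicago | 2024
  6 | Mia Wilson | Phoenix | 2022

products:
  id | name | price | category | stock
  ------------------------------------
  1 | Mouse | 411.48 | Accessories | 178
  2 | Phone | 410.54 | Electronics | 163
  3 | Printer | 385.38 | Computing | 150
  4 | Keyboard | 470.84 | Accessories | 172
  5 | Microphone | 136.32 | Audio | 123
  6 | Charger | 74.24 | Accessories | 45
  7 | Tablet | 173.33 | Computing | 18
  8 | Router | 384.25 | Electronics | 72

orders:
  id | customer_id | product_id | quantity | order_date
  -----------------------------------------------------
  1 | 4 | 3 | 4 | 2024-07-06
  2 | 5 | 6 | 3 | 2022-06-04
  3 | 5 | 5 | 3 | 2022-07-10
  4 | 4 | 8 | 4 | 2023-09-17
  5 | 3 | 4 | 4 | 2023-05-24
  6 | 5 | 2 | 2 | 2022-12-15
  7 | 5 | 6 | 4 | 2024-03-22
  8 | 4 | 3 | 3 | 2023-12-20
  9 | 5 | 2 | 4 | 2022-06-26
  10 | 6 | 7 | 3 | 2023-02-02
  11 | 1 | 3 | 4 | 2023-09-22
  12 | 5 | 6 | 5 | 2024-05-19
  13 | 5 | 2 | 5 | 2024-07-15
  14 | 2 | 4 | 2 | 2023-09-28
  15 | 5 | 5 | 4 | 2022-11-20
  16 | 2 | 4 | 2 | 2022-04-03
SELECT p.name, MAX(c.quantity) AS max_quantity FROM orders c JOIN products p ON c.product_id = p.id GROUP BY p.id, p.name

Execution result:
name | max_quantity
Phone | 5
Printer | 4
Keyboard | 4
Microphone | 4
Charger | 5
Tablet | 3
Router | 4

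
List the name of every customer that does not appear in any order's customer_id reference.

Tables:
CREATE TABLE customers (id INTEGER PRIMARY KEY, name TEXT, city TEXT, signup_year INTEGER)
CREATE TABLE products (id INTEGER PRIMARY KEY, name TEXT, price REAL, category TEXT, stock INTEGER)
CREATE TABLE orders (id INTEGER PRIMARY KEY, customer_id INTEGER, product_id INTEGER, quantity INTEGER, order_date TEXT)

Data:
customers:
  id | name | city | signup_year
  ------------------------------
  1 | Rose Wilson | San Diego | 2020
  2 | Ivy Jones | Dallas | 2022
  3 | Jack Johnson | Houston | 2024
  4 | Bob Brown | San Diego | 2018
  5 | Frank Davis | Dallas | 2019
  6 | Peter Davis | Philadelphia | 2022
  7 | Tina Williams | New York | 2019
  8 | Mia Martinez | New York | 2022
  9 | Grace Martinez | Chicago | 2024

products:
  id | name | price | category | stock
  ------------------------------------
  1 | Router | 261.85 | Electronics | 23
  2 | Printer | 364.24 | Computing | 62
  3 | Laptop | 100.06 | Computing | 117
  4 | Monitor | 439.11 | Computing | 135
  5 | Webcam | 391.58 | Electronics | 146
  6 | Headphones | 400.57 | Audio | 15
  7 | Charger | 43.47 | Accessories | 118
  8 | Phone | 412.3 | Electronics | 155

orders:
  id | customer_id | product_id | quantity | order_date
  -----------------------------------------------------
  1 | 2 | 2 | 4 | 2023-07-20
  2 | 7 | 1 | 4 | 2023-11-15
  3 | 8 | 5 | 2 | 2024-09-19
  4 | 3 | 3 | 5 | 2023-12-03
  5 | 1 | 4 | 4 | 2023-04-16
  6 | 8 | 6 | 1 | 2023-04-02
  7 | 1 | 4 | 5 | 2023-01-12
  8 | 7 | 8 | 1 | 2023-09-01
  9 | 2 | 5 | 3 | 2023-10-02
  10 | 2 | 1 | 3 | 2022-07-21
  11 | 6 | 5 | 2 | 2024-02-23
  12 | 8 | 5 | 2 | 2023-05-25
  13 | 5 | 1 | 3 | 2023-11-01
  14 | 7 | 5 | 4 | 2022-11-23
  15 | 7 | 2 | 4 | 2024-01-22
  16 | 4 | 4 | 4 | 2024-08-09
SELECT p.name FROM customers p LEFT JOIN orders c ON c.customer_id = p.id WHERE c.id IS NULL

Execution result:
Grace Martinez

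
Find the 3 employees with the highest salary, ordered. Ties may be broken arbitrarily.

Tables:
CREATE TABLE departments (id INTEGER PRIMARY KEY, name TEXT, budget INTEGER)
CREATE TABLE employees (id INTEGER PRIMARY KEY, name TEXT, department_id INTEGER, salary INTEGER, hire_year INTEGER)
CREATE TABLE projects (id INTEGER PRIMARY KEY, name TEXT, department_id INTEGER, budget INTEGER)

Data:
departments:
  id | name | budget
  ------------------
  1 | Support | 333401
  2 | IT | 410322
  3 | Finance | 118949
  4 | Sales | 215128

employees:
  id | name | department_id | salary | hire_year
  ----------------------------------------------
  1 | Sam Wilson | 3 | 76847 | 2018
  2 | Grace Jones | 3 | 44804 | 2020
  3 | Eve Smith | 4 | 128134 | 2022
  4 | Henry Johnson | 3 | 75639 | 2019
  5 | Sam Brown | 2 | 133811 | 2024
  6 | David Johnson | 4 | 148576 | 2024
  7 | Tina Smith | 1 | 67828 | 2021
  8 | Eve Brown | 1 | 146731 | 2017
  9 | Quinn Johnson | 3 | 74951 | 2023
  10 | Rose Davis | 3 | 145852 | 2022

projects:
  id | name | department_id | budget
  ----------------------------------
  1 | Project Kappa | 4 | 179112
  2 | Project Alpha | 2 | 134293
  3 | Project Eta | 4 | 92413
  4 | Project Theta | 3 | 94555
SELECT name, salary FROM employees ORDER BY salary DESC LIMIT 3

Execution result:
name | salary
David Johnson | 148576
Eve Brown | 146731
Rose Davis | 145852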